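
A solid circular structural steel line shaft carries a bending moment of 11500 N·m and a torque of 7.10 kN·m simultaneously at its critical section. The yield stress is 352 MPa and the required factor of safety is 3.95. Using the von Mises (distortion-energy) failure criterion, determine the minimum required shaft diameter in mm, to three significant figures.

d = 114 mm

σ_allow = σ_y/n = 352/3.95 = 89.11 MPa.
For a solid shaft σ_b = 32M/(πd³) and τ = 16T/(πd³), so the von Mises stress is σ' = (16/πd³)·√(4M²+3T²).
√(4M²+3T²) = √(4×(1.150×10^7)² + 3×(7.100×10^6)²) = 2.608×10^7 N·mm.
d³ = 16×2.608×10^7/(π×89.11) = 1.491×10^6 mm³.
d = 114.2 mm.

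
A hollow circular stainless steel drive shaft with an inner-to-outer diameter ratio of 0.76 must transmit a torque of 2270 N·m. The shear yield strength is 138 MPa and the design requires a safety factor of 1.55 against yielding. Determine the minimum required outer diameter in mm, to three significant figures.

τ_allow = 138/1.55 = 89.03 MPa.
For a hollow shaft τ = 16T/[πd_o³(1−k⁴)] with k = 0.76, so 1−k⁴ = 0.6664.
d_o³ = 16T/[π τ_allow (1−k⁴)] = 16×2270000/(π×89.03×0.6664) = 194900 mm³.
d_o = 57.98 mm.

d_o = 58.0 mm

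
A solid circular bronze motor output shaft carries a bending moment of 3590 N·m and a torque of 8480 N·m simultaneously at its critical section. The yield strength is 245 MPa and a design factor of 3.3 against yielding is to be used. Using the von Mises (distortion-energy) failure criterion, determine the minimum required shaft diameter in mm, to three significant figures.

σ_allow = σ_y/n = 245/3.3 = 74.24 MPa.
For a solid shaft σ_b = 32M/(πd³) and τ = 16T/(πd³), so the von Mises stress is σ' = (16/πd³)·√(4M²+3T²).
√(4M²+3T²) = √(4×(3.590×10^6)² + 3×(8.480×10^6)²) = 1.635×10^7 N·mm.
d³ = 16×1.635×10^7/(π×74.24) = 1.122×10^6 mm³.
d = 103.9 mm.

d = 104 mm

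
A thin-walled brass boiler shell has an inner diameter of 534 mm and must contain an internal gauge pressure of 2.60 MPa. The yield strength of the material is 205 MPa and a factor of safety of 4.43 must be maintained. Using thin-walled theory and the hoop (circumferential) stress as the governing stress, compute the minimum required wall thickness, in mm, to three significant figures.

σ_allow = 205/4.43 = 46.28 MPa.
Hoop stress σ_h = pD/(2t), so t = pD/(2σ_allow) = 2.60×534/(2×46.28) = 15.00 mm.

t = 15.0 mm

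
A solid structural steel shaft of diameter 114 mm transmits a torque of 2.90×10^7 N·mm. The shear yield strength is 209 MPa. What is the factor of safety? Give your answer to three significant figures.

τ = 16T/(πd³) = 16×2.9000×10^7/(π×114³) = 99.69 MPa.
n = τ_limit/τ = 209/99.69 = 2.096.

n = 2.10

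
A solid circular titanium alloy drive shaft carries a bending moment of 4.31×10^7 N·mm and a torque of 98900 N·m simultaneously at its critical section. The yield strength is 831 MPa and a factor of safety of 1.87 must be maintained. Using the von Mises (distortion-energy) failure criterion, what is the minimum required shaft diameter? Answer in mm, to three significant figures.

d = 130 mm

σ_allow = σ_y/n = 831/1.87 = 444.4 MPa.
For a solid shaft σ_b = 32M/(πd³) and τ = 16T/(πd³), so the von Mises stress is σ' = (16/πd³)·√(4M²+3T²).
√(4M²+3T²) = √(4×(4.310×10^7)² + 3×(9.890×10^7)²) = 1.918×10^8 N·mm.
d³ = 16×1.918×10^8/(π×444.4) = 2.198×10^6 mm³.
d = 130.0 mm.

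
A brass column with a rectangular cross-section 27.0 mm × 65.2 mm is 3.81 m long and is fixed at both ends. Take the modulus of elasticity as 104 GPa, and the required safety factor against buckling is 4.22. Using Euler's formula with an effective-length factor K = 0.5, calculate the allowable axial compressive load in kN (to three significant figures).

Buckling occurs about the weak axis: I_min = h·b³/12 = 65.2×27.0³/12 = 106900 mm⁴ (b = 27.0 mm is the smaller dimension).
Effective length L_e = KL = 0.5×3.81 m = 1905 mm.
Euler critical load P_cr = π²EI/L_e² = π²×104000×106900/1905² = 30250 N.
P_allow = P_cr/n = 30250/4.22 = 7168 N.

P_allow = 7.17 kN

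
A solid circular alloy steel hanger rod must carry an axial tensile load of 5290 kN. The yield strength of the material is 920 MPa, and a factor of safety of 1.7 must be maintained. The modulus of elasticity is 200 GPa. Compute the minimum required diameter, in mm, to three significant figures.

d = 112 mm

Allowable stress σ_allow = 920/1.7 = 541.2 MPa.
Required area A = F/σ_allow = 5290000/541.2 = 9775 mm².
A = πd²/4 → d = √(4A/π) = 111.6 mm.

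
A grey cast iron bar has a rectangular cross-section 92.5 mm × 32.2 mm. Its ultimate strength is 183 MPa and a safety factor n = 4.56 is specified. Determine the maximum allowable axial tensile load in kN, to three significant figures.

σ_allow = 183/4.56 = 40.13 MPa.
A = 92.5×32.2 = 2979 mm².
F_allow = σ_allow × A = 40.13×2979 = 119500 N.

F_allow = 120 kN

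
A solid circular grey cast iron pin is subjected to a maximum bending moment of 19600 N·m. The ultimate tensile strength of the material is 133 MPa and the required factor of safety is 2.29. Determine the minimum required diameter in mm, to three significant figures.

d = 151 mm

σ_allow = 133/2.29 = 58.08 MPa.
For a solid circular section σ = 32M/(πd³), so d³ = 32M/(π σ_allow) = 32×1.9600×10^7/(π×58.08) = 3.437×10^6 mm³.
d = 150.9 mm.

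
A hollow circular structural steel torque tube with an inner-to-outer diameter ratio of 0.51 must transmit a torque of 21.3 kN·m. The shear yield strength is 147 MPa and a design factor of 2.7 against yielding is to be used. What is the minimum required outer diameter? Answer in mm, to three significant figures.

d_o = 129 mm

τ_allow = 147/2.7 = 54.44 MPa.
For a hollow shaft τ = 16T/[πd_o³(1−k⁴)] with k = 0.51, so 1−k⁴ = 0.9323.
d_o³ = 16T/[π τ_allow (1−k⁴)] = 16×2.1300×10^7/(π×54.44×0.9323) = 2.137×10^6 mm³.
d_o = 128.8 mm.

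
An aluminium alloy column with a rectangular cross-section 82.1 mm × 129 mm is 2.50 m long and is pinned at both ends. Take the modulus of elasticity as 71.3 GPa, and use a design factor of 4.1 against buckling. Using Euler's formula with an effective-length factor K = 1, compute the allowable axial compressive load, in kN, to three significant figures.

P_allow = 163 kN

Buckling occurs about the weak axis: I_min = h·b³/12 = 129×82.1³/12 = 5.949×10^6 mm⁴ (b = 82.1 mm is the smaller dimension).
Effective length L_e = KL = 1×2.50 m = 2500 mm.
Euler critical load P_cr = π²EI/L_e² = π²×71300×5.949×10^6/2500² = 669800 N.
P_allow = P_cr/n = 669800/4.1 = 163400 N.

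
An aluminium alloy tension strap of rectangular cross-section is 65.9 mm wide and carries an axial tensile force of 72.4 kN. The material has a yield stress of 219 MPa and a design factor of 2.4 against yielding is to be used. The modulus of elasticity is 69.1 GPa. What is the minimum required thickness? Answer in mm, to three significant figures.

σ_allow = 219/2.4 = 91.25 MPa.
Required area A = F/σ_allow = 72400/91.25 = 793.4 mm².
t = A/w = 793.4/65.9 = 12.04 mm.

t = 12.0 mm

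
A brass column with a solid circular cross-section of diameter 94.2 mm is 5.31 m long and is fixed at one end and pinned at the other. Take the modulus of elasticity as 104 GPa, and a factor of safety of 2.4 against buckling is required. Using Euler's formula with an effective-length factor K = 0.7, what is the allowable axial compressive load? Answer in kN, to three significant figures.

P_allow = 120 kN

I = πd⁴/64 = π×94.2⁴/64 = 3.865×10^6 mm⁴.
Effective length L_e = KL = 0.7×5.31 m = 3717 mm.
Euler critical load P_cr = π²EI/L_e² = π²×104000×3.865×10^6/3717² = 287200 N.
P_allow = P_cr/n = 287200/2.4 = 119600 N.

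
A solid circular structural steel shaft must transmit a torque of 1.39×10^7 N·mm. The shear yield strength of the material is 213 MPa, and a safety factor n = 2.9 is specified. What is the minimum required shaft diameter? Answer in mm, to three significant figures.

Allowable shear stress τ_allow = 213/2.9 = 73.45 MPa.
For a solid shaft τ = 16T/(πd³), so d³ = 16T/(π τ_allow) = 16×1.3900×10^7/(π×73.45) = 963800 mm³.
d = (963800)^(1/3) = 98.78 mm.

d = 98.8 mm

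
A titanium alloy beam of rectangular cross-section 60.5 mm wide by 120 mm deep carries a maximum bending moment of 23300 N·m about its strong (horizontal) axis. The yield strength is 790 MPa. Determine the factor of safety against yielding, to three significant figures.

n = 4.92

Section modulus S = bh²/6 = 60.5×120²/6 = 145200 mm³.
σ = M/S = 2.3300×10^7/145200 = 160.5 MPa.
n = 790/160.5 = 4.923.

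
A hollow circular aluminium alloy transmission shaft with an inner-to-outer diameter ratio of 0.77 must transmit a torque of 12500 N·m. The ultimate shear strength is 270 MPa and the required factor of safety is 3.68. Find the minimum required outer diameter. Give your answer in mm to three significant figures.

d_o = 110 mm

τ_allow = 270/3.68 = 73.37 MPa.
For a hollow shaft τ = 16T/[πd_o³(1−k⁴)] with k = 0.77, so 1−k⁴ = 0.6485.
d_o³ = 16T/[π τ_allow (1−k⁴)] = 16×1.2500×10^7/(π×73.37×0.6485) = 1.338×10^6 mm³.
d_o = 110.2 mm.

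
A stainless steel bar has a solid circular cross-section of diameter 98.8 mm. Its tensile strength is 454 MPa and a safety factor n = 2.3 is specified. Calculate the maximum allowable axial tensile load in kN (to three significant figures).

σ_allow = 454/2.3 = 197.4 MPa.
A = πd²/4 = π×98.8²/4 = 7667 mm².
F_allow = σ_allow × A = 197.4×7667 = 1.513×10^6 N.

F_allow = 1510 kN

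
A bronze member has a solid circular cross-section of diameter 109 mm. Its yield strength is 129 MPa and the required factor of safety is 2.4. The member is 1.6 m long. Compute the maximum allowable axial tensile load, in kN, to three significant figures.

F_allow = 502 kN

σ_allow = 129/2.4 = 53.75 MPa.
A = πd²/4 = π×109²/4 = 9331 mm².
F_allow = σ_allow × A = 53.75×9331 = 501600 N.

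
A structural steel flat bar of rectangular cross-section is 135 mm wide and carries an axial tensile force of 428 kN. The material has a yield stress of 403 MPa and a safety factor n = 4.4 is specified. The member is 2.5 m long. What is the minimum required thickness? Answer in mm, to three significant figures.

σ_allow = 403/4.4 = 91.59 MPa.
Required area A = F/σ_allow = 428000/91.59 = 4673 mm².
t = A/w = 4673/135 = 34.61 mm.

t = 34.6 mm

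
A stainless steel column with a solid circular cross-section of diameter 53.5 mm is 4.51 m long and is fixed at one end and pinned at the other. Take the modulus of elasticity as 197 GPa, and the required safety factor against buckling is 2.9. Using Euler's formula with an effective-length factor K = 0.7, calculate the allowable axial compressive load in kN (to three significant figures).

I = πd⁴/64 = π×53.5⁴/64 = 402100 mm⁴.
Effective length L_e = KL = 0.7×4.51 m = 3157 mm.
Euler critical load P_cr = π²EI/L_e² = π²×197000×402100/3157² = 78450 N.
P_allow = P_cr/n = 78450/2.9 = 27050 N.

P_allow = 27.1 kN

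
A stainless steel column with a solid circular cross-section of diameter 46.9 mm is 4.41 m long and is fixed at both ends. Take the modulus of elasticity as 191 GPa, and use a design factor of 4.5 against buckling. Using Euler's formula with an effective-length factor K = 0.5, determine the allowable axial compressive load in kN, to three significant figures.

P_allow = 20.5 kN

I = πd⁴/64 = π×46.9⁴/64 = 237500 mm⁴.
Effective length L_e = KL = 0.5×4.41 m = 2205 mm.
Euler critical load P_cr = π²EI/L_e² = π²×191000×237500/2205² = 92080 N.
P_allow = P_cr/n = 92080/4.5 = 20460 N.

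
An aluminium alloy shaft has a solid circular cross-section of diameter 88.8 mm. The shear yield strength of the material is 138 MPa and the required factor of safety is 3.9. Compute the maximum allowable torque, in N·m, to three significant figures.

τ_allow = 138/3.9 = 35.38 MPa.
For a solid shaft T_allow = τ_allow·πd³/16; πd³/16 = π×88.8³/16 = 137500 mm³.
T_allow = 35.38×137500 = 4.865×10^6 N·mm = 4865 N·m.

T_allow = 4870 N·m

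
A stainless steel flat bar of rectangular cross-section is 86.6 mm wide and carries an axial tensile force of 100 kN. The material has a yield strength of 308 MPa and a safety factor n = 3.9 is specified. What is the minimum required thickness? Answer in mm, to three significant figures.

σ_allow = 308/3.9 = 78.97 MPa.
Required area A = F/σ_allow = 100000/78.97 = 1266 mm².
t = A/w = 1266/86.6 = 14.62 mm.

t = 14.6 mm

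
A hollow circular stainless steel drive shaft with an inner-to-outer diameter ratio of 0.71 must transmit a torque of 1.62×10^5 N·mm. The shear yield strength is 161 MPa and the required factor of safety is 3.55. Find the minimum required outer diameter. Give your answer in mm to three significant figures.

τ_allow = 161/3.55 = 45.35 MPa.
For a hollow shaft τ = 16T/[πd_o³(1−k⁴)] with k = 0.71, so 1−k⁴ = 0.7459.
d_o³ = 16T/[π τ_allow (1−k⁴)] = 16×162000/(π×45.35×0.7459) = 24390 mm³.
d_o = 29.00 mm.

d_o = 29.0 mm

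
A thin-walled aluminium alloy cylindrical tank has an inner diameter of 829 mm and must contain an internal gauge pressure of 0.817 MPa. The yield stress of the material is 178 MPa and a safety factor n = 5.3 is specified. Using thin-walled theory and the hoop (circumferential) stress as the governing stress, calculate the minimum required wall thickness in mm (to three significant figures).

t = 10.1 mm

σ_allow = 178/5.3 = 33.58 MPa.
Hoop stress σ_h = pD/(2t), so t = pD/(2σ_allow) = 0.817×829/(2×33.58) = 10.08 mm.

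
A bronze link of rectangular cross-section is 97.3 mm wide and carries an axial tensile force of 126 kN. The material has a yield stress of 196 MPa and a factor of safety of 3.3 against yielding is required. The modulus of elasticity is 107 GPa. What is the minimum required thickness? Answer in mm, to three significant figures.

σ_allow = 196/3.3 = 59.39 MPa.
Required area A = F/σ_allow = 126000/59.39 = 2121 mm².
t = A/w = 2121/97.3 = 21.80 mm.

t = 21.8 mm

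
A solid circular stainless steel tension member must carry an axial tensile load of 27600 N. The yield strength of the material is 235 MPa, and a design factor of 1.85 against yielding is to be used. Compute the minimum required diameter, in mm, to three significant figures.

Allowable stress σ_allow = 235/1.85 = 127.0 MPa.
Required area A = F/σ_allow = 27600/127.0 = 217.3 mm².
A = πd²/4 → d = √(4A/π) = 16.63 mm.

d = 16.6 mm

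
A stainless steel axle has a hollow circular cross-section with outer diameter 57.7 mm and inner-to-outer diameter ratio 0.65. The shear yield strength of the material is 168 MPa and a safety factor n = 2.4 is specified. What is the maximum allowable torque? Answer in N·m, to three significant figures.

T_allow = 2170 N·m

τ_allow = 168/2.4 = 70.00 MPa.
For a hollow shaft T_allow = τ_allow·πd_o³(1−k⁴)/16 with 1−k⁴ = 0.8215, so πd_o³(1−k⁴)/16 = 30990 mm³.
T_allow = 70.00×30990 = 2.169×10^6 N·mm = 2169 N·m.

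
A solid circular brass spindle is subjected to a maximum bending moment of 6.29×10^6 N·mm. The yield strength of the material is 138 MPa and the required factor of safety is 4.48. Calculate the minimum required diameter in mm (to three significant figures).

d = 128 mm

σ_allow = 138/4.48 = 30.80 MPa.
For a solid circular section σ = 32M/(πd³), so d³ = 32M/(π σ_allow) = 32×6290000/(π×30.80) = 2.080×10^6 mm³.
d = 127.6 mm.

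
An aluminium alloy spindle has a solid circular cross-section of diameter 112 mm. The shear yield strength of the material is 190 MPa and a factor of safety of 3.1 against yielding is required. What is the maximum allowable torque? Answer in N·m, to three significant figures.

T_allow = 16900 N·m

τ_allow = 190/3.1 = 61.29 MPa.
For a solid shaft T_allow = τ_allow·πd³/16; πd³/16 = π×112³/16 = 275900 mm³.
T_allow = 61.29×275900 = 1.691×10^7 N·mm = 16910 N·m.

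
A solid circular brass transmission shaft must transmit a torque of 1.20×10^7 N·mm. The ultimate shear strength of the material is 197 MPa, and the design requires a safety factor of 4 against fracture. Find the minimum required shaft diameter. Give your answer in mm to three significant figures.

Allowable shear stress τ_allow = 197/4 = 49.25 MPa.
For a solid shaft τ = 16T/(πd³), so d³ = 16T/(π τ_allow) = 16×1.2000×10^7/(π×49.25) = 1.241×10^6 mm³.
d = (1.241×10^6)^(1/3) = 107.5 mm.

d = 107 mm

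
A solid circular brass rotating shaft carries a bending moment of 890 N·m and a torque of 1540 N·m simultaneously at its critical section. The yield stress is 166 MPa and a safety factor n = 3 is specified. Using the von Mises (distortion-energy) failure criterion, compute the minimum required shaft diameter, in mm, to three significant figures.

d = 66.6 mm

σ_allow = σ_y/n = 166/3 = 55.33 MPa.
For a solid shaft σ_b = 32M/(πd³) and τ = 16T/(πd³), so the von Mises stress is σ' = (16/πd³)·√(4M²+3T²).
√(4M²+3T²) = √(4×(890000)² + 3×(1.540×10^6)²) = 3.207×10^6 N·mm.
d³ = 16×3.207×10^6/(π×55.33) = 295200 mm³.
d = 66.58 mm.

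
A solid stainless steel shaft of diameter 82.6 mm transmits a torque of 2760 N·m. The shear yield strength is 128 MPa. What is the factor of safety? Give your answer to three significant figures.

τ = 16T/(πd³) = 16×2760000/(π×82.6³) = 24.94 MPa.
n = τ_limit/τ = 128/24.94 = 5.132.

n = 5.13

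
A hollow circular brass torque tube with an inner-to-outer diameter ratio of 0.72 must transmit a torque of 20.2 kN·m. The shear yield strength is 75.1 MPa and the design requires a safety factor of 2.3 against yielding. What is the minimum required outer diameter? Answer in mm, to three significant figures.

d_o = 163 mm

τ_allow = 75.1/2.3 = 32.65 MPa.
For a hollow shaft τ = 16T/[πd_o³(1−k⁴)] with k = 0.72, so 1−k⁴ = 0.7313.
d_o³ = 16T/[π τ_allow (1−k⁴)] = 16×2.0200×10^7/(π×32.65×0.7313) = 4.309×10^6 mm³.
d_o = 162.7 mm.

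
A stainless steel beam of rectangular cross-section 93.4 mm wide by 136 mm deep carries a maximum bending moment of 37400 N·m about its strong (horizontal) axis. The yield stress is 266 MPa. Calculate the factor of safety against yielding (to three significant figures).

n = 2.05

Section modulus S = bh²/6 = 93.4×136²/6 = 287900 mm³.
σ = M/S = 3.7400×10^7/287900 = 129.9 MPa.
n = 266/129.9 = 2.048.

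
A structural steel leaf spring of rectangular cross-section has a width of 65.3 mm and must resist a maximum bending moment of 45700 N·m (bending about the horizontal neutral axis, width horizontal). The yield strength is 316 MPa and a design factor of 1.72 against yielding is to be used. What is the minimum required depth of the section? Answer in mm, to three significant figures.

σ_allow = 316/1.72 = 183.7 MPa.
For a rectangular section σ = 6M/(bh²), so h² = 6M/(b σ_allow) = 6×4.5700×10^7/(65.3×183.7) = 22860 mm².
h = 151.2 mm.

h = 151 mm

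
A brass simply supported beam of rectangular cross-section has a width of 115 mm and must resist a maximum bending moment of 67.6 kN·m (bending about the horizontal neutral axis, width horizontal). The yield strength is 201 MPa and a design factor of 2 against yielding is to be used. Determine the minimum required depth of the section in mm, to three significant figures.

h = 187 mm

σ_allow = 201/2 = 100.5 MPa.
For a rectangular section σ = 6M/(bh²), so h² = 6M/(b σ_allow) = 6×6.7600×10^7/(115×100.5) = 35090 mm².
h = 187.3 mm.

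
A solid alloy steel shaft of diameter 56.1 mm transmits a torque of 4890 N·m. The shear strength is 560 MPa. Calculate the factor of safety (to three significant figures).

τ = 16T/(πd³) = 16×4890000/(π×56.1³) = 141.1 MPa.
n = τ_limit/τ = 560/141.1 = 3.970.

n = 3.97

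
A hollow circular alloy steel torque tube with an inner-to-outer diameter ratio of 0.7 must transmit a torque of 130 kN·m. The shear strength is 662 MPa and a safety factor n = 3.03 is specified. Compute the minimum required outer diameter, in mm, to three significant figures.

d_o = 159 mm

τ_allow = 662/3.03 = 218.5 MPa.
For a hollow shaft τ = 16T/[πd_o³(1−k⁴)] with k = 0.7, so 1−k⁴ = 0.7599.
d_o³ = 16T/[π τ_allow (1−k⁴)] = 16×1.3000×10^8/(π×218.5×0.7599) = 3.988×10^6 mm³.
d_o = 158.6 mm.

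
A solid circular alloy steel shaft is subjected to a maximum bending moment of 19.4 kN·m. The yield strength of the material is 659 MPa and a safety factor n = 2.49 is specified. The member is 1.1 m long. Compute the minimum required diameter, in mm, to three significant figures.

d = 90.7 mm

σ_allow = 659/2.49 = 264.7 MPa.
For a solid circular section σ = 32M/(πd³), so d³ = 32M/(π σ_allow) = 32×1.9400×10^7/(π×264.7) = 746600 mm³.
d = 90.72 mm.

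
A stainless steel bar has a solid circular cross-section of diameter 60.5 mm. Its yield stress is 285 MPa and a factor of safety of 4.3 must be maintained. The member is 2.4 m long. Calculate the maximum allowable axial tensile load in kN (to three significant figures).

F_allow = 191 kN

σ_allow = 285/4.3 = 66.28 MPa.
A = πd²/4 = π×60.5²/4 = 2875 mm².
F_allow = σ_allow × A = 66.28×2875 = 190500 N.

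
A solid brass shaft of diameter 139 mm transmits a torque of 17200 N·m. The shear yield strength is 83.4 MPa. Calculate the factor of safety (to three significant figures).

n = 2.56

τ = 16T/(πd³) = 16×1.7200×10^7/(π×139³) = 32.62 MPa.
n = τ_limit/τ = 83.4/32.62 = 2.557.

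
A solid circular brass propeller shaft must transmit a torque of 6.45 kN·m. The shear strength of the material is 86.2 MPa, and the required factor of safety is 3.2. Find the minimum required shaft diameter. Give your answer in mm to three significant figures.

Allowable shear stress τ_allow = 86.2/3.2 = 26.94 MPa.
For a solid shaft τ = 16T/(πd³), so d³ = 16T/(π τ_allow) = 16×6450000/(π×26.94) = 1.219×10^6 mm³.
d = (1.219×10^6)^(1/3) = 106.8 mm.

d = 107 mm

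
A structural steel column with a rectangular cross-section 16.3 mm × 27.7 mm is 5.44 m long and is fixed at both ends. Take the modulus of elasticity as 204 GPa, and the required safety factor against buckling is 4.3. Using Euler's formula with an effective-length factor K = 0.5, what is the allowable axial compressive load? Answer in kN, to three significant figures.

Buckling occurs about the weak axis: I_min = h·b³/12 = 27.7×16.3³/12 = 9997 mm⁴ (b = 16.3 mm is the smaller dimension).
Effective length L_e = KL = 0.5×5.44 m = 2720 mm.
Euler critical load P_cr = π²EI/L_e² = π²×204000×9997/2720² = 2721 N.
P_allow = P_cr/n = 2721/4.3 = 632.7 N.

P_allow = 0.633 kN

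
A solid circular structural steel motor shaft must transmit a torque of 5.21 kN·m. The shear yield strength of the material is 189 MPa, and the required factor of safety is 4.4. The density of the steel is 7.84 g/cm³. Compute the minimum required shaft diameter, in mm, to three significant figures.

Allowable shear stress τ_allow = 189/4.4 = 42.95 MPa.
For a solid shaft τ = 16T/(πd³), so d³ = 16T/(π τ_allow) = 16×5210000/(π×42.95) = 617700 mm³.
d = (617700)^(1/3) = 85.17 mm.

d = 85.2 mm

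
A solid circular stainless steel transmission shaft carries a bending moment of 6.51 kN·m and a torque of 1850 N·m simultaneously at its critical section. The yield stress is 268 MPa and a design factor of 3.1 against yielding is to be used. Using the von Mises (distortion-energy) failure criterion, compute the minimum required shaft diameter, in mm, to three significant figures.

σ_allow = σ_y/n = 268/3.1 = 86.45 MPa.
For a solid shaft σ_b = 32M/(πd³) and τ = 16T/(πd³), so the von Mises stress is σ' = (16/πd³)·√(4M²+3T²).
√(4M²+3T²) = √(4×(6.510×10^6)² + 3×(1.850×10^6)²) = 1.341×10^7 N·mm.
d³ = 16×1.341×10^7/(π×86.45) = 789900 mm³.
d = 92.44 mm.

d = 92.4 mm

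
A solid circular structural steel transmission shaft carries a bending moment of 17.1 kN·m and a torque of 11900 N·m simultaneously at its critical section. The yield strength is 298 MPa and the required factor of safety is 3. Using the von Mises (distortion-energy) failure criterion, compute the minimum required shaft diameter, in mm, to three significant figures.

σ_allow = σ_y/n = 298/3 = 99.33 MPa.
For a solid shaft σ_b = 32M/(πd³) and τ = 16T/(πd³), so the von Mises stress is σ' = (16/πd³)·√(4M²+3T²).
√(4M²+3T²) = √(4×(1.710×10^7)² + 3×(1.190×10^7)²) = 3.993×10^7 N·mm.
d³ = 16×3.993×10^7/(π×99.33) = 2.047×10^6 mm³.
d = 127.0 mm.

d = 127 mm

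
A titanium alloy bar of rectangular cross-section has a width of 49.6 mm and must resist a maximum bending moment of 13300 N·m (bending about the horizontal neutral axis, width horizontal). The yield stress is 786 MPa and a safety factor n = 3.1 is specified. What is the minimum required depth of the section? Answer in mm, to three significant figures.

h = 79.7 mm

σ_allow = 786/3.1 = 253.5 MPa.
For a rectangular section σ = 6M/(bh²), so h² = 6M/(b σ_allow) = 6×1.3300×10^7/(49.6×253.5) = 6345 mm².
h = 79.66 mm.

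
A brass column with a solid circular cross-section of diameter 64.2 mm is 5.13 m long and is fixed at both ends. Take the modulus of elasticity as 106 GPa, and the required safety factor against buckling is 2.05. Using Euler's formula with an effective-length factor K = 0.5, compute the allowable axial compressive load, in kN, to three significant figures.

P_allow = 64.7 kN

I = πd⁴/64 = π×64.2⁴/64 = 833900 mm⁴.
Effective length L_e = KL = 0.5×5.13 m = 2565 mm.
Euler critical load P_cr = π²EI/L_e² = π²×106000×833900/2565² = 132600 N.
P_allow = P_cr/n = 132600/2.05 = 64680 N.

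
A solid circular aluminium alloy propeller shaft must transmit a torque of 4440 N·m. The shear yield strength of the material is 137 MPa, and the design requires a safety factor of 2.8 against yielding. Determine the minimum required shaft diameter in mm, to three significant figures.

d = 77.3 mm

Allowable shear stress τ_allow = 137/2.8 = 48.93 MPa.
For a solid shaft τ = 16T/(πd³), so d³ = 16T/(π τ_allow) = 16×4440000/(π×48.93) = 462200 mm³.
d = (462200)^(1/3) = 77.31 mm.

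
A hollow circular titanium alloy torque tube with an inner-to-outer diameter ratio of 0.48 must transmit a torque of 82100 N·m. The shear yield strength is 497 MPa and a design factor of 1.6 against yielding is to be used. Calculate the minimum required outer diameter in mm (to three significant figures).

d_o = 112 mm

τ_allow = 497/1.6 = 310.6 MPa.
For a hollow shaft τ = 16T/[πd_o³(1−k⁴)] with k = 0.48, so 1−k⁴ = 0.9469.
d_o³ = 16T/[π τ_allow (1−k⁴)] = 16×8.2100×10^7/(π×310.6×0.9469) = 1.422×10^6 mm³.
d_o = 112.4 mm.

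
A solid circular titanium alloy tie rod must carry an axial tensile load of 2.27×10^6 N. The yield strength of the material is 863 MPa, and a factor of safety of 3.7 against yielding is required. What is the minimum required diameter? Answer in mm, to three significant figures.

d = 111 mm

Allowable stress σ_allow = 863/3.7 = 233.2 MPa.
Required area A = F/σ_allow = 2270000/233.2 = 9732 mm².
A = πd²/4 → d = √(4A/π) = 111.3 mm.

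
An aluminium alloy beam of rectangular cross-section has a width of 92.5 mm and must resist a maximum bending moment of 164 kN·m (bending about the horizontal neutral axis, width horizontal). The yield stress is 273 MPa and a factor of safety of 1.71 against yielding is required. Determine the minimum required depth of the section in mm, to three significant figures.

h = 258 mm

σ_allow = 273/1.71 = 159.6 MPa.
For a rectangular section σ = 6M/(bh²), so h² = 6M/(b σ_allow) = 6×1.6400×10^8/(92.5×159.6) = 66630 mm².
h = 258.1 mm.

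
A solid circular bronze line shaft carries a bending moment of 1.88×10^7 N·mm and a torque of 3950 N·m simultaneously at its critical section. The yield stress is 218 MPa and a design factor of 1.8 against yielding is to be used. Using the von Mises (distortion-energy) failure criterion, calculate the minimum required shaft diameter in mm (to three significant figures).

d = 117 mm

σ_allow = σ_y/n = 218/1.8 = 121.1 MPa.
For a solid shaft σ_b = 32M/(πd³) and τ = 16T/(πd³), so the von Mises stress is σ' = (16/πd³)·√(4M²+3T²).
√(4M²+3T²) = √(4×(1.880×10^7)² + 3×(3.950×10^6)²) = 3.822×10^7 N·mm.
d³ = 16×3.822×10^7/(π×121.1) = 1.607×10^6 mm³.
d = 117.1 mm.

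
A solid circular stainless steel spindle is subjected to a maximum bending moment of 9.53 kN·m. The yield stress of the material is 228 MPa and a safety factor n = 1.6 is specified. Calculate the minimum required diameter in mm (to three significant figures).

d = 88.0 mm

σ_allow = 228/1.6 = 142.5 MPa.
For a solid circular section σ = 32M/(πd³), so d³ = 32M/(π σ_allow) = 32×9530000/(π×142.5) = 681200 mm³.
d = 87.99 mm.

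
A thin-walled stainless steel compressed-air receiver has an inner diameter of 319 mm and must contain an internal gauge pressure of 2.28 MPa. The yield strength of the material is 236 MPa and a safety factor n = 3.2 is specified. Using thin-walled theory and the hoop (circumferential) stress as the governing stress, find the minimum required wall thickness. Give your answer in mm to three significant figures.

t = 4.93 mm

σ_allow = 236/3.2 = 73.75 MPa.
Hoop stress σ_h = pD/(2t), so t = pD/(2σ_allow) = 2.28×319/(2×73.75) = 4.931 mm.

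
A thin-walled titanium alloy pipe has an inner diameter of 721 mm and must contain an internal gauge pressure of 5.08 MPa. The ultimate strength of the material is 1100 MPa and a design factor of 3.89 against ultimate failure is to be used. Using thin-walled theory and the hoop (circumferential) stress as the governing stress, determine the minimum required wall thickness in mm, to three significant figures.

σ_allow = 1100/3.89 = 282.8 MPa.
Hoop stress σ_h = pD/(2t), so t = pD/(2σ_allow) = 5.08×721/(2×282.8) = 6.476 mm.

t = 6.48 mm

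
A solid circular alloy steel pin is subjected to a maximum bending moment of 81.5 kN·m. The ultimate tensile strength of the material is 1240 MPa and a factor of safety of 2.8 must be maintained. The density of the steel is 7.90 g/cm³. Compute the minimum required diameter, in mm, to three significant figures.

d = 123 mm

σ_allow = 1240/2.8 = 442.9 MPa.
For a solid circular section σ = 32M/(πd³), so d³ = 32M/(π σ_allow) = 32×8.1500×10^7/(π×442.9) = 1.875×10^6 mm³.
d = 123.3 mm.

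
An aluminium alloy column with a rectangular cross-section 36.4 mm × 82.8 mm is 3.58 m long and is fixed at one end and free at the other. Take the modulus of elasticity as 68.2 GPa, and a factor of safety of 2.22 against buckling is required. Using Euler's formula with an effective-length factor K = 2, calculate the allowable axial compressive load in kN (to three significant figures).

Buckling occurs about the weak axis: I_min = h·b³/12 = 82.8×36.4³/12 = 332800 mm⁴ (b = 36.4 mm is the smaller dimension).
Effective length L_e = KL = 2×3.58 m = 7160 mm.
Euler critical load P_cr = π²EI/L_e² = π²×68200×332800/7160² = 4369 N.
P_allow = P_cr/n = 4369/2.22 = 1968 N.

P_allow = 1.97 kN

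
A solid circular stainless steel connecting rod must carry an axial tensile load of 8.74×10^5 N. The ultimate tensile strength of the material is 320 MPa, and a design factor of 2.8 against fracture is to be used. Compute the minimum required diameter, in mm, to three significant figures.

Allowable stress σ_allow = 320/2.8 = 114.3 MPa.
Required area A = F/σ_allow = 874000/114.3 = 7648 mm².
A = πd²/4 → d = √(4A/π) = 98.68 mm.

d = 98.7 mm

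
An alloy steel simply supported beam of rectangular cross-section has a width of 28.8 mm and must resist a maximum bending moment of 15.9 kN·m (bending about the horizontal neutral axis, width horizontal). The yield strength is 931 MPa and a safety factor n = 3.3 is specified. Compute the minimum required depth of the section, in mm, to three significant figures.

h = 108 mm

σ_allow = 931/3.3 = 282.1 MPa.
For a rectangular section σ = 6M/(bh²), so h² = 6M/(b σ_allow) = 6×1.5900×10^7/(28.8×282.1) = 11740 mm².
h = 108.4 mm.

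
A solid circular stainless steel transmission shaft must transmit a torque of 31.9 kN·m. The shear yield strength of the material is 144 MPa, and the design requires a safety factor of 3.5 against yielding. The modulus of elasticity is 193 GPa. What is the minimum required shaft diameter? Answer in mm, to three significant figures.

Allowable shear stress τ_allow = 144/3.5 = 41.14 MPa.
For a solid shaft τ = 16T/(πd³), so d³ = 16T/(π τ_allow) = 16×3.1900×10^7/(π×41.14) = 3.949×10^6 mm³.
d = (3.949×10^6)^(1/3) = 158.1 mm.

d = 158 mm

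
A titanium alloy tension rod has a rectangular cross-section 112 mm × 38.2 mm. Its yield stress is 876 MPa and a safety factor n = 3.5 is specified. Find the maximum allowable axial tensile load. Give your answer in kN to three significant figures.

σ_allow = 876/3.5 = 250.3 MPa.
A = 112×38.2 = 4278 mm².
F_allow = σ_allow × A = 250.3×4278 = 1.071×10^6 N.

F_allow = 1070 kN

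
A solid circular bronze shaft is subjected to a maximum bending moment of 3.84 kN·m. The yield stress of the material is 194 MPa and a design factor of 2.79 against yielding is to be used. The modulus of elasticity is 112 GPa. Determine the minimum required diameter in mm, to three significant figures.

σ_allow = 194/2.79 = 69.53 MPa.
For a solid circular section σ = 32M/(πd³), so d³ = 32M/(π σ_allow) = 32×3840000/(π×69.53) = 562500 mm³.
d = 82.55 mm.

d = 82.5 mm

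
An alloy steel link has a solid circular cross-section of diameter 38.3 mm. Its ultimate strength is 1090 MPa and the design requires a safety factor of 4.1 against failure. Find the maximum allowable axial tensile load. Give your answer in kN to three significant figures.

σ_allow = 1090/4.1 = 265.9 MPa.
A = πd²/4 = π×38.3²/4 = 1152 mm².
F_allow = σ_allow × A = 265.9×1152 = 306300 N.

F_allow = 306 kN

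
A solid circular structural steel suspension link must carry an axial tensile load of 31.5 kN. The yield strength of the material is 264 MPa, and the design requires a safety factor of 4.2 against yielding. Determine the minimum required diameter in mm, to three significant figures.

d = 25.3 mm

Allowable stress σ_allow = 264/4.2 = 62.86 MPa.
Required area A = F/σ_allow = 31500/62.86 = 501.1 mm².
A = πd²/4 → d = √(4A/π) = 25.26 mm.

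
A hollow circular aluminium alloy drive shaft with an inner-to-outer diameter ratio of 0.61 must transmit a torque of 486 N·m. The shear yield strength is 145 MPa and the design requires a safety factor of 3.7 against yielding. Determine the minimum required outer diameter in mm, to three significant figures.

τ_allow = 145/3.7 = 39.19 MPa.
For a hollow shaft τ = 16T/[πd_o³(1−k⁴)] with k = 0.61, so 1−k⁴ = 0.8615.
d_o³ = 16T/[π τ_allow (1−k⁴)] = 16×486000/(π×39.19×0.8615) = 73310 mm³.
d_o = 41.85 mm.

d_o = 41.9 mm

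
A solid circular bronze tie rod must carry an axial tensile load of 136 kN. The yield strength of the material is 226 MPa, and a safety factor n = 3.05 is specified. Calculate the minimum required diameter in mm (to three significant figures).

d = 48.3 mm

Allowable stress σ_allow = 226/3.05 = 74.10 MPa.
Required area A = F/σ_allow = 136000/74.10 = 1835 mm².
A = πd²/4 → d = √(4A/π) = 48.34 mm.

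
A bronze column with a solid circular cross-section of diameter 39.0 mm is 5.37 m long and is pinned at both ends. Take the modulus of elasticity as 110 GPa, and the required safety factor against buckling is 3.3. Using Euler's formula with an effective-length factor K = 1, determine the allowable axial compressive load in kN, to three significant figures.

P_allow = 1.30 kN

I = πd⁴/64 = π×39.0⁴/64 = 113600 mm⁴.
Effective length L_e = KL = 1×5.37 m = 5370 mm.
Euler critical load P_cr = π²EI/L_e² = π²×110000×113600/5370² = 4275 N.
P_allow = P_cr/n = 4275/3.3 = 1296 N.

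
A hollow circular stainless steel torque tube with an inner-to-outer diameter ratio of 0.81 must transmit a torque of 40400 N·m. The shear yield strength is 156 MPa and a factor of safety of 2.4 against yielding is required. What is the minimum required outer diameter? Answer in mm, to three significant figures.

τ_allow = 156/2.4 = 65.00 MPa.
For a hollow shaft τ = 16T/[πd_o³(1−k⁴)] with k = 0.81, so 1−k⁴ = 0.5695.
d_o³ = 16T/[π τ_allow (1−k⁴)] = 16×4.0400×10^7/(π×65.00×0.5695) = 5.558×10^6 mm³.
d_o = 177.1 mm.

d_o = 177 mm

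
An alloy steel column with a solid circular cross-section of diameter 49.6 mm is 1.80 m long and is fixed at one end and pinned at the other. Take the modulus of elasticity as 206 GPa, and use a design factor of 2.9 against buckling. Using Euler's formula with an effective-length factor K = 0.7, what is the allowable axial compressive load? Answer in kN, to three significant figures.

P_allow = 131 kN

I = πd⁴/64 = π×49.6⁴/64 = 297100 mm⁴.
Effective length L_e = KL = 0.7×1.80 m = 1260 mm.
Euler critical load P_cr = π²EI/L_e² = π²×206000×297100/1260² = 380500 N.
P_allow = P_cr/n = 380500/2.9 = 131200 N.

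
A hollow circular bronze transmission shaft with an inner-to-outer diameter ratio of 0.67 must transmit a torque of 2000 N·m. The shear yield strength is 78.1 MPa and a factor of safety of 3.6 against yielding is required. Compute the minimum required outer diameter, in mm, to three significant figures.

τ_allow = 78.1/3.6 = 21.69 MPa.
For a hollow shaft τ = 16T/[πd_o³(1−k⁴)] with k = 0.67, so 1−k⁴ = 0.7985.
d_o³ = 16T/[π τ_allow (1−k⁴)] = 16×2000000/(π×21.69×0.7985) = 588000 mm³.
d_o = 83.78 mm.

d_o = 83.8 mm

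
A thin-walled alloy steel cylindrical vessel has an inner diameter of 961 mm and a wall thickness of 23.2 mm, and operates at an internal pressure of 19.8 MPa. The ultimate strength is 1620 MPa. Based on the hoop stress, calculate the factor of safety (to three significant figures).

n = 3.95

σ_h = pD/(2t) = 19.8×961/(2×23.2) = 410.1 MPa.
n = 1620/410.1 = 3.950.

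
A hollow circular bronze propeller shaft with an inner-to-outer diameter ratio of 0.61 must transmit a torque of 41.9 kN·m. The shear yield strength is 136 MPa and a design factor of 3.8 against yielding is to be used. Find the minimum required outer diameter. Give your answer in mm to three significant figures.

d_o = 191 mm

τ_allow = 136/3.8 = 35.79 MPa.
For a hollow shaft τ = 16T/[πd_o³(1−k⁴)] with k = 0.61, so 1−k⁴ = 0.8615.
d_o³ = 16T/[π τ_allow (1−k⁴)] = 16×4.1900×10^7/(π×35.79×0.8615) = 6.921×10^6 mm³.
d_o = 190.6 mm.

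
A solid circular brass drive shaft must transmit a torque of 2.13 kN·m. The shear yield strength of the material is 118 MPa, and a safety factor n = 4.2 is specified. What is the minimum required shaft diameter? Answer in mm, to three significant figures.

d = 72.8 mm

Allowable shear stress τ_allow = 118/4.2 = 28.10 MPa.
For a solid shaft τ = 16T/(πd³), so d³ = 16T/(π τ_allow) = 16×2130000/(π×28.10) = 386100 mm³.
d = (386100)^(1/3) = 72.82 mm.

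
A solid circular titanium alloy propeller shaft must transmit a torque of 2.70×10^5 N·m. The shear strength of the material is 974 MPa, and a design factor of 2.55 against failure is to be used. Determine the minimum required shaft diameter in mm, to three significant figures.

Allowable shear stress τ_allow = 974/2.55 = 382.0 MPa.
For a solid shaft τ = 16T/(πd³), so d³ = 16T/(π τ_allow) = 16×2.7000×10^8/(π×382.0) = 3.600×10^6 mm³.
d = (3.600×10^6)^(1/3) = 153.3 mm.

d = 153 mm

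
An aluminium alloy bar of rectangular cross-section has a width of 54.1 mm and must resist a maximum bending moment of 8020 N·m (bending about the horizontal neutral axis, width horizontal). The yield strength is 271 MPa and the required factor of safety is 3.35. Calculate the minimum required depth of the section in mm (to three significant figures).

σ_allow = 271/3.35 = 80.90 MPa.
For a rectangular section σ = 6M/(bh²), so h² = 6M/(b σ_allow) = 6×8020000/(54.1×80.90) = 11000 mm².
h = 104.9 mm.

h = 105 mm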